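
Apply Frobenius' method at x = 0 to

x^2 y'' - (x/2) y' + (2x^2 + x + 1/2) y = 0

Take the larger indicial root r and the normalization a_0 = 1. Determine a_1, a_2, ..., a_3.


Write in Frobenius form y'' + (p(x)/x) y' + (q(x)/x^2) y = 0:
  p(x) = -1/2,  q(x) = 2x^2 + x + 1/2.
Indicial equation: r(r-1) + (-1/2) r + (1/2) = 0 -> roots r_1 = 1, r_2 = 1/2.
Take r = r_1 = 1. Let y(x) = x^r sum_{n>=0} a_n x^n with a_0 = 1.
Substitute y = x^r sum a_n x^n and match x^{r+n}. The recurrence is
  D(n) a_n + 1 a_{n-1} + 2 a_{n-2} = 0,  where D(n) = (r+n)(r+n-1) + (-1/2)(r+n) + (1/2).
  a_n = [-1 a_{n-1} - 2 a_{n-2}] / D(n).
Since the indicial polynomial factors as (r - r_1)(r - r_2), D(n) = (r_1 + n - r_1)(r_1 + n - r_2) = n(n + 1/2).
Evaluating step by step (a_0 = 1):
  n = 1: D(1) = 1(1 + 1/2) = 3/2; numerator = -1(1) = -1; a_1 = (-1)/(3/2) = -2/3
  n = 2: D(2) = 2(2 + 1/2) = 5; numerator = -1(-2/3) - 2(1) = -4/3; a_2 = (-4/3)/(5) = -4/15
  n = 3: D(3) = 3(3 + 1/2) = 21/2; numerator = -1(-4/15) - 2(-2/3) = 8/5; a_3 = (8/5)/(21/2) = 16/105

r = 1; a_0 = 1; a_1 = -2/3; a_2 = -4/15; a_3 = 16/105


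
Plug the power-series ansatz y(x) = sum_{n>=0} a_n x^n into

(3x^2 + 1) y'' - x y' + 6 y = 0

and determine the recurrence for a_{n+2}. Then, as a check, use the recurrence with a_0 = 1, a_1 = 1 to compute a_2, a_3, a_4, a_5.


Substitute y = sum_n a_n x^n.
(1 + 3 x^2) y'' contributes (n+2)(n+1) a_{n+2} + 3 n(n-1) a_n at x^n.
-x y'(x) contributes -n a_n at x^n.
6 y(x) contributes 6 a_n at x^n.
Matching x^n: (n+2)(n+1) a_{n+2} + (3 n(n-1) - n + 6) a_n = 0.
Thus a_{n+2} = (-3 n(n-1) + n - 6) / ((n+1)(n+2)) * a_n.

Check with a_0 = 1, a_1 = 1 (apply the recurrence for n = 0, 1, 2, 3): a_0 = 1, a_1 = 1, a_2 = -3, a_3 = -5/6, a_4 = 5/2, a_5 = 7/8.

a_(n+2) = (-3 n(n-1) + n - 6) / ((n+1)(n+2)) * a_n; check: a_0 = 1, a_1 = 1, a_2 = -3, a_3 = -5/6, a_4 = 5/2, a_5 = 7/8


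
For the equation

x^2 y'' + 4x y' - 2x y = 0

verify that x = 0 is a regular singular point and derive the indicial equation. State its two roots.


Divide by x^2 to reach normal form y'' + P_1(x) y' + P_2(x) y = 0 with P_1(x) = 4/x and P_2(x) = -2/x.
x = 0 is a singular point because the y'-coefficient 4/x has a pole at x = 0 and the y-coefficient -2/x has a pole at x = 0.
It is a regular singular point because x P_1(x) = p(x) = 4 and x^2 P_2(x) = q(x) = -2x are polynomials, hence analytic at x = 0.
p(0) = 4,  q(0) = 0.
Indicial equation: r(r-1) + p(0) r + q(0) = 0, i.e. r^2 + (p(0) - 1) r + q(0) = 0, i.e. r^2 + 3 r = 0.
Discriminant: (3)^2 - 4(0) = 9, so r = (-3 ± 3)/2.
Solving: r_1 = 0, r_2 = -3.

indicial: r^2 + 3 r = 0; roots r_1 = 0, r_2 = -3


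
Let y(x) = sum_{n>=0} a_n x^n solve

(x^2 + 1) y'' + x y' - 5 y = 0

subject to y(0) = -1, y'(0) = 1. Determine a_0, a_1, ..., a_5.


Ansatz: y(x) = sum_{n>=0} a_n x^n, so y'(x) = sum_{n>=1} n a_n x^(n-1) and y''(x) = sum_{n>=2} n(n-1) a_n x^(n-2).
Substitute into P(x) y'' + Q(x) y' + R(x) y = 0 with P(x) = x^2 + 1, Q(x) = x, R(x) = -5, and match powers of x.
Initial conditions: a_0 = -1, a_1 = 1.
Setting the coefficient of each power of x to zero and solving order by order (substituting the coefficients already found):
  x^0: 2 a_2 - 5 a_0 = 0  ->  2 a_2 = 5 a_0 = -5  ->  a_2 = -5/2
  x^1: 6 a_3 - 4 a_1 = 0  ->  6 a_3 = 4 a_1 = 4  ->  a_3 = 2/3
  x^2: 12 a_4 - a_2 = 0  ->  12 a_4 = a_2 = -5/2  ->  a_4 = -5/24
  x^3: 20 a_5 + 4 a_3 = 0  ->  20 a_5 = -4 a_3 = -8/3  ->  a_5 = -2/15
Truncated series: y(x) = -1 + x - (5/2) x^2 + (2/3) x^3 - (5/24) x^4 - (2/15) x^5 + O(x^6).

a_0 = -1; a_1 = 1; a_2 = -5/2; a_3 = 2/3; a_4 = -5/24; a_5 = -2/15


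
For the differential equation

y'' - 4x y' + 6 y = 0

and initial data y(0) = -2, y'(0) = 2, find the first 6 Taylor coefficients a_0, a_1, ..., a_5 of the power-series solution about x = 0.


Ansatz: y(x) = sum_{n>=0} a_n x^n, so y'(x) = sum_{n>=1} n a_n x^(n-1) and y''(x) = sum_{n>=2} n(n-1) a_n x^(n-2).
Substitute into P(x) y'' + Q(x) y' + R(x) y = 0 with P(x) = 1, Q(x) = -4x, R(x) = 6, and match powers of x.
Initial conditions: a_0 = -2, a_1 = 2.
Setting the coefficient of each power of x to zero and solving order by order (substituting the coefficients already found):
  x^0: 2 a_2 + 6 a_0 = 0  ->  2 a_2 = -6 a_0 = 12  ->  a_2 = 6
  x^1: 6 a_3 + 2 a_1 = 0  ->  6 a_3 = -2 a_1 = -4  ->  a_3 = -2/3
  x^2: 12 a_4 - 2 a_2 = 0  ->  12 a_4 = 2 a_2 = 12  ->  a_4 = 1
  x^3: 20 a_5 - 6 a_3 = 0  ->  20 a_5 = 6 a_3 = -4  ->  a_5 = -1/5
Truncated series: y(x) = -2 + 2 x + 6 x^2 - (2/3) x^3 + x^4 - (1/5) x^5 + O(x^6).

a_0 = -2; a_1 = 2; a_2 = 6; a_3 = -2/3; a_4 = 1; a_5 = -1/5


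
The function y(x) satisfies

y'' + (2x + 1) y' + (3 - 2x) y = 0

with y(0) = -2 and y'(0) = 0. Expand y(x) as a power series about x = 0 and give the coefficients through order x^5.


Ansatz: y(x) = sum_{n>=0} a_n x^n, so y'(x) = sum_{n>=1} n a_n x^(n-1) and y''(x) = sum_{n>=2} n(n-1) a_n x^(n-2).
Substitute into P(x) y'' + Q(x) y' + R(x) y = 0 with P(x) = 1, Q(x) = 2x + 1, R(x) = 3 - 2x, and match powers of x.
Initial conditions: a_0 = -2, a_1 = 0.
Setting the coefficient of each power of x to zero and solving order by order (substituting the coefficients already found):
  x^0: 2 a_2 + a_1 + 3 a_0 = 0  ->  2 a_2 = -a_1 - 3 a_0 = 6  ->  a_2 = 3
  x^1: 6 a_3 + 2 a_2 + 5 a_1 - 2 a_0 = 0  ->  6 a_3 = -2 a_2 - 5 a_1 + 2 a_0 = -10  ->  a_3 = -5/3
  x^2: 12 a_4 + 3 a_3 + 7 a_2 - 2 a_1 = 0  ->  12 a_4 = -3 a_3 - 7 a_2 + 2 a_1 = -16  ->  a_4 = -4/3
  x^3: 20 a_5 + 4 a_4 + 9 a_3 - 2 a_2 = 0  ->  20 a_5 = -4 a_4 - 9 a_3 + 2 a_2 = 79/3  ->  a_5 = 79/60
Truncated series: y(x) = -2 + 3 x^2 - (5/3) x^3 - (4/3) x^4 + (79/60) x^5 + O(x^6).

a_0 = -2; a_1 = 0; a_2 = 3; a_3 = -5/3; a_4 = -4/3; a_5 = 79/60


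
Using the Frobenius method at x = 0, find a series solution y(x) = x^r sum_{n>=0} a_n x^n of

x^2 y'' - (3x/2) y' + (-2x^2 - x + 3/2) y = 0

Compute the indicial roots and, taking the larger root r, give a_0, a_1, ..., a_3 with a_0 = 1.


Write in Frobenius form y'' + (p(x)/x) y' + (q(x)/x^2) y = 0:
  p(x) = -3/2,  q(x) = -2x^2 - x + 3/2.
Indicial equation: r(r-1) + (-3/2) r + (3/2) = 0 -> roots r_1 = 3/2, r_2 = 1.
Take r = r_1 = 3/2. Let y(x) = x^r sum_{n>=0} a_n x^n with a_0 = 1.
Substitute y = x^r sum a_n x^n and match x^{r+n}. The recurrence is
  D(n) a_n - 1 a_{n-1} - 2 a_{n-2} = 0,  where D(n) = (r+n)(r+n-1) + (-3/2)(r+n) + (3/2).
  a_n = [1 a_{n-1} + 2 a_{n-2}] / D(n).
Since the indicial polynomial factors as (r - r_1)(r - r_2), D(n) = (r_1 + n - r_1)(r_1 + n - r_2) = n(n + 1/2).
Evaluating step by step (a_0 = 1):
  n = 1: D(1) = 1(1 + 1/2) = 3/2; numerator = 1(1) = 1; a_1 = (1)/(3/2) = 2/3
  n = 2: D(2) = 2(2 + 1/2) = 5; numerator = 1(2/3) + 2(1) = 8/3; a_2 = (8/3)/(5) = 8/15
  n = 3: D(3) = 3(3 + 1/2) = 21/2; numerator = 1(8/15) + 2(2/3) = 28/15; a_3 = (28/15)/(21/2) = 8/45

r = 3/2; a_0 = 1; a_1 = 2/3; a_2 = 8/15; a_3 = 8/45


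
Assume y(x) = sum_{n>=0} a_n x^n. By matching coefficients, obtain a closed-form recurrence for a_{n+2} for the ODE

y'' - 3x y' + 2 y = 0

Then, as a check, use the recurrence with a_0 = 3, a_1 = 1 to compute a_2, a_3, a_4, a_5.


Substitute y = sum_n a_n x^n.
y''(x) has coefficient (n+2)(n+1) a_{n+2} at x^n;
-3 x y'(x) has coefficient -3 n a_n at x^n (shift);
2 y(x) has coefficient 2 a_n at x^n.
Matching x^n: (n+2)(n+1) a_{n+2} + (-3n + 2) a_n = 0.
Thus a_{n+2} = (3n - 2) / ((n+1)(n+2)) * a_n.

Check with a_0 = 3, a_1 = 1 (apply the recurrence for n = 0, 1, 2, 3): a_0 = 3, a_1 = 1, a_2 = -3, a_3 = 1/6, a_4 = -1, a_5 = 7/120.

a_(n+2) = (3n - 2) / ((n+1)(n+2)) * a_n; check: a_0 = 3, a_1 = 1, a_2 = -3, a_3 = 1/6, a_4 = -1, a_5 = 7/120


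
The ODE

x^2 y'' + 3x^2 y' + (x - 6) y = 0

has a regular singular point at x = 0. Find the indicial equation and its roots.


Divide by x^2 to reach normal form y'' + P_1(x) y' + P_2(x) y = 0 with P_1(x) = 3 and P_2(x) = 1/x - 6/x^2.
x = 0 is a singular point because the y-coefficient 1/x - 6/x^2 has a pole at x = 0.
It is a regular singular point because x P_1(x) = p(x) = 3x and x^2 P_2(x) = q(x) = x - 6 are polynomials, hence analytic at x = 0.
p(0) = 0,  q(0) = -6.
Indicial equation: r(r-1) + p(0) r + q(0) = 0, i.e. r^2 + (p(0) - 1) r + q(0) = 0, i.e. r^2 - 1 r - 6 = 0.
Discriminant: (-1)^2 - 4(-6) = 25, so r = (1 ± 5)/2.
Solving: r_1 = 3, r_2 = -2.

indicial: r^2 - 1 r - 6 = 0; roots r_1 = 3, r_2 = -2


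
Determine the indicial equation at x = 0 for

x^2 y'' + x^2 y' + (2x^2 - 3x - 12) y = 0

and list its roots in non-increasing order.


Divide by x^2 to reach normal form y'' + P_1(x) y' + P_2(x) y = 0 with P_1(x) = 1 and P_2(x) = 2 - 3/x - 12/x^2.
x = 0 is a singular point because the y-coefficient 2 - 3/x - 12/x^2 has a pole at x = 0.
It is a regular singular point because x P_1(x) = p(x) = x and x^2 P_2(x) = q(x) = 2x^2 - 3x - 12 are polynomials, hence analytic at x = 0.
p(0) = 0,  q(0) = -12.
Indicial equation: r(r-1) + p(0) r + q(0) = 0, i.e. r^2 + (p(0) - 1) r + q(0) = 0, i.e. r^2 - 1 r - 12 = 0.
Discriminant: (-1)^2 - 4(-12) = 49, so r = (1 ± 7)/2.
Solving: r_1 = 4, r_2 = -3.

indicial: r^2 - 1 r - 12 = 0; roots r_1 = 4, r_2 = -3


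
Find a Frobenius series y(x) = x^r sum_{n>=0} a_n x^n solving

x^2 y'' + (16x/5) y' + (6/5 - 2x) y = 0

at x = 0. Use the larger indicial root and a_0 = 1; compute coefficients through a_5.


Write in Frobenius form y'' + (p(x)/x) y' + (q(x)/x^2) y = 0:
  p(x) = 16/5,  q(x) = 6/5 - 2x.
Indicial equation: r(r-1) + (16/5) r + (6/5) = 0 -> roots r_1 = -1, r_2 = -6/5.
Take r = r_1 = -1. Let y(x) = x^r sum_{n>=0} a_n x^n with a_0 = 1.
Substitute y = x^r sum a_n x^n and match x^{r+n}. The recurrence is
  D(n) a_n - 2 a_{n-1} = 0,  where D(n) = (r+n)(r+n-1) + (16/5)(r+n) + (6/5).
  a_n = 2 / D(n) * a_{n-1}.
Since the indicial polynomial factors as (r - r_1)(r - r_2), D(n) = (r_1 + n - r_1)(r_1 + n - r_2) = n(n + 1/5).
Evaluating step by step (a_0 = 1):
  n = 1: D(1) = 1(1 + 1/5) = 6/5; numerator = 2(1) = 2; a_1 = (2)/(6/5) = 5/3
  n = 2: D(2) = 2(2 + 1/5) = 22/5; numerator = 2(5/3) = 10/3; a_2 = (10/3)/(22/5) = 25/33
  n = 3: D(3) = 3(3 + 1/5) = 48/5; numerator = 2(25/33) = 50/33; a_3 = (50/33)/(48/5) = 125/792
  n = 4: D(4) = 4(4 + 1/5) = 84/5; numerator = 2(125/792) = 125/396; a_4 = (125/396)/(84/5) = 625/33264
  n = 5: D(5) = 5(5 + 1/5) = 26; numerator = 2(625/33264) = 625/16632; a_5 = (625/16632)/(26) = 625/432432

r = -1; a_0 = 1; a_1 = 5/3; a_2 = 25/33; a_3 = 125/792; a_4 = 625/33264; a_5 = 625/432432


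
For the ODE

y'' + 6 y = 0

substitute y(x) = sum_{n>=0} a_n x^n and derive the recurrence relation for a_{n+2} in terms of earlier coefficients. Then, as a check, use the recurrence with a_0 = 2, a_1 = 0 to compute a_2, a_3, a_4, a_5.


Substitute y = sum_n a_n x^n into y'' + (const) y = 0.
y''(x) = sum_{n>=0} (n+2)(n+1) a_{n+2} x^n.
The ODE becomes sum_n [(n+2)(n+1) a_{n+2} + 6 a_n] x^n = 0.
Setting each coefficient to zero gives the recurrence:
  (n+2)(n+1) a_{n+2} + 6 a_n = 0,
  a_{n+2} = -6 / ((n+1)(n+2)) a_n.

Check with a_0 = 2, a_1 = 0 (apply the recurrence for n = 0, 1, 2, 3): a_0 = 2, a_1 = 0, a_2 = -6, a_3 = 0, a_4 = 3, a_5 = 0.

a_{n+2} = -6/((n+1)(n+2)) * a_n; check: a_0 = 2, a_1 = 0, a_2 = -6, a_3 = 0, a_4 = 3, a_5 = 0


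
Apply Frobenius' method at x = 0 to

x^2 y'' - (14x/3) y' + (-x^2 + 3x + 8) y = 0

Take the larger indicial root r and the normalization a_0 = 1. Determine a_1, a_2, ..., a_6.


Write in Frobenius form y'' + (p(x)/x) y' + (q(x)/x^2) y = 0:
  p(x) = -14/3,  q(x) = -x^2 + 3x + 8.
Indicial equation: r(r-1) + (-14/3) r + (8) = 0 -> roots r_1 = 3, r_2 = 8/3.
Take r = r_1 = 3. Let y(x) = x^r sum_{n>=0} a_n x^n with a_0 = 1.
Substitute y = x^r sum a_n x^n and match x^{r+n}. The recurrence is
  D(n) a_n + 3 a_{n-1} - 1 a_{n-2} = 0,  where D(n) = (r+n)(r+n-1) + (-14/3)(r+n) + (8).
  a_n = [-3 a_{n-1} + 1 a_{n-2}] / D(n).
Since the indicial polynomial factors as (r - r_1)(r - r_2), D(n) = (r_1 + n - r_1)(r_1 + n - r_2) = n(n + 1/3).
Evaluating step by step (a_0 = 1):
  n = 1: D(1) = 1(1 + 1/3) = 4/3; numerator = -3(1) = -3; a_1 = (-3)/(4/3) = -9/4
  n = 2: D(2) = 2(2 + 1/3) = 14/3; numerator = -3(-9/4) + 1(1) = 31/4; a_2 = (31/4)/(14/3) = 93/56
  n = 3: D(3) = 3(3 + 1/3) = 10; numerator = -3(93/56) + 1(-9/4) = -405/56; a_3 = (-405/56)/(10) = -81/112
  n = 4: D(4) = 4(4 + 1/3) = 52/3; numerator = -3(-81/112) + 1(93/56) = 429/112; a_4 = (429/112)/(52/3) = 99/448
  n = 5: D(5) = 5(5 + 1/3) = 80/3; numerator = -3(99/448) + 1(-81/112) = -621/448; a_5 = (-621/448)/(80/3) = -1863/35840
  n = 6: D(6) = 6(6 + 1/3) = 38; numerator = -3(-1863/35840) + 1(99/448) = 13509/35840; a_6 = (13509/35840)/(38) = 711/71680

r = 3; a_0 = 1; a_1 = -9/4; a_2 = 93/56; a_3 = -81/112; a_4 = 99/448; a_5 = -1863/35840; a_6 = 711/71680


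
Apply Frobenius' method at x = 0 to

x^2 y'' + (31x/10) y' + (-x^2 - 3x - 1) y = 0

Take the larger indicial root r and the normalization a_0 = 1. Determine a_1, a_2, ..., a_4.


Write in Frobenius form y'' + (p(x)/x) y' + (q(x)/x^2) y = 0:
  p(x) = 31/10,  q(x) = -x^2 - 3x - 1.
Indicial equation: r(r-1) + (31/10) r + (-1) = 0 -> roots r_1 = 2/5, r_2 = -5/2.
Take r = r_1 = 2/5. Let y(x) = x^r sum_{n>=0} a_n x^n with a_0 = 1.
Substitute y = x^r sum a_n x^n and match x^{r+n}. The recurrence is
  D(n) a_n - 3 a_{n-1} - 1 a_{n-2} = 0,  where D(n) = (r+n)(r+n-1) + (31/10)(r+n) + (-1).
  a_n = [3 a_{n-1} + 1 a_{n-2}] / D(n).
Since the indicial polynomial factors as (r - r_1)(r - r_2), D(n) = (r_1 + n - r_1)(r_1 + n - r_2) = n(n + 29/10).
Evaluating step by step (a_0 = 1):
  n = 1: D(1) = 1(1 + 29/10) = 39/10; numerator = 3(1) = 3; a_1 = (3)/(39/10) = 10/13
  n = 2: D(2) = 2(2 + 29/10) = 49/5; numerator = 3(10/13) + 1(1) = 43/13; a_2 = (43/13)/(49/5) = 215/637
  n = 3: D(3) = 3(3 + 29/10) = 177/10; numerator = 3(215/637) + 1(10/13) = 1135/637; a_3 = (1135/637)/(177/10) = 11350/112749
  n = 4: D(4) = 4(4 + 29/10) = 138/5; numerator = 3(11350/112749) + 1(215/637) = 24035/37583; a_4 = (24035/37583)/(138/5) = 5225/225498

r = 2/5; a_0 = 1; a_1 = 10/13; a_2 = 215/637; a_3 = 11350/112749; a_4 = 5225/225498


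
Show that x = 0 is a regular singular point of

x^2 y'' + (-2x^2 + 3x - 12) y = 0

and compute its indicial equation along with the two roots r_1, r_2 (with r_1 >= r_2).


Divide by x^2 to reach normal form y'' + P_1(x) y' + P_2(x) y = 0 with P_1(x) = 0 and P_2(x) = -2 + 3/x - 12/x^2.
x = 0 is a singular point because the y-coefficient -2 + 3/x - 12/x^2 has a pole at x = 0.
It is a regular singular point because x P_1(x) = p(x) = 0 and x^2 P_2(x) = q(x) = -2x^2 + 3x - 12 are polynomials, hence analytic at x = 0.
p(0) = 0,  q(0) = -12.
Indicial equation: r(r-1) + p(0) r + q(0) = 0, i.e. r^2 + (p(0) - 1) r + q(0) = 0, i.e. r^2 - 1 r - 12 = 0.
Discriminant: (-1)^2 - 4(-12) = 49, so r = (1 ± 7)/2.
Solving: r_1 = 4, r_2 = -3.

indicial: r^2 - 1 r - 12 = 0; roots r_1 = 4, r_2 = -3


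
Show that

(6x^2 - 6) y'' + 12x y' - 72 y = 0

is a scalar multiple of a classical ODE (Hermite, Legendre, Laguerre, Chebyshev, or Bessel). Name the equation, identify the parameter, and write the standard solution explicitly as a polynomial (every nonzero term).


All three coefficients share the factor -6; dividing through by -6 gives  (1 - x^2) y'' - 2x y' + 12 y = 0.
This matches the Legendre equation (1 - x^2) y'' - 2x y' + n(n+1) y = 0 (note the -2x y' term) with n(n+1) = 12, so n = 3; the polynomial solution is P_3(x).
With y = sum_k a_k x^k, matching x^k gives (k+2)(k+1) a_{k+2} = [k(k+1) - n(n+1)] a_k = (k - 3)(k + 4) a_k. The right side vanishes at k = 3, so the series with the parity of 3 terminates at degree 3.
Standard normalization (P_n(1) = 1): leading coefficient (2n)!/(2^n (n!)^2) = 720/(8*36) = 5/2, so a_3 = 5/2. Work downward with a_k = (k+1)(k+2) a_{k+2} / ((k - 3)(k + 4)):
  a_1 = (2)(3)(5/2) / ((1 - 3)(1 + 4)) = 15/(-10) = -3/2
Hence P_3(x) = 5 x^3/2 - 3 x/2.

P_3(x); series = 5 x^3/2 - 3 x/2


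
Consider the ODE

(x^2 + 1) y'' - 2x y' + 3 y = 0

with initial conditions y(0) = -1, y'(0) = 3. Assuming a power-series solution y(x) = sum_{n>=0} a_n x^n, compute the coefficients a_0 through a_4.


Ansatz: y(x) = sum_{n>=0} a_n x^n, so y'(x) = sum_{n>=1} n a_n x^(n-1) and y''(x) = sum_{n>=2} n(n-1) a_n x^(n-2).
Substitute into P(x) y'' + Q(x) y' + R(x) y = 0 with P(x) = x^2 + 1, Q(x) = -2x, R(x) = 3, and match powers of x.
Initial conditions: a_0 = -1, a_1 = 3.
Setting the coefficient of each power of x to zero and solving order by order (substituting the coefficients already found):
  x^0: 2 a_2 + 3 a_0 = 0  ->  2 a_2 = -3 a_0 = 3  ->  a_2 = 3/2
  x^1: 6 a_3 + a_1 = 0  ->  6 a_3 = -a_1 = -3  ->  a_3 = -1/2
  x^2: 12 a_4 + a_2 = 0  ->  12 a_4 = -a_2 = -3/2  ->  a_4 = -1/8
Truncated series: y(x) = -1 + 3 x + (3/2) x^2 - (1/2) x^3 - (1/8) x^4 + O(x^5).

a_0 = -1; a_1 = 3; a_2 = 3/2; a_3 = -1/2; a_4 = -1/8


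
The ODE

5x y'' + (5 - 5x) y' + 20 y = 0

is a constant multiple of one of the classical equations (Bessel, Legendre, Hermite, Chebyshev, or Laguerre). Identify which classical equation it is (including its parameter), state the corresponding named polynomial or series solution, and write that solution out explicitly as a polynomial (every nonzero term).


All three coefficients share the factor 5; dividing through by 5 gives  x y'' + (1 - x) y' + 4 y = 0.
This matches the Laguerre equation x y'' + (1 - x) y' + n y = 0 with n = 4; the polynomial solution is L_4(x).
With y = sum_k a_k x^k, matching x^k gives (k+1)k a_{k+1} + (k+1) a_{k+1} - k a_k + n a_k = 0, i.e. (k+1)^2 a_{k+1} = (k - n) a_k = (k - 4) a_k. The right side vanishes at k = 4, so the series terminates at degree 4.
Standard normalization L_n(0) = 1 gives a_0 = 1. Work upward with a_{k+1} = (k - 4) a_k / (k+1)^2:
  a_1 = (0 - 4)(1) / 1^2 = -4/1 = -4
  a_2 = (1 - 4)(-4) / 2^2 = 12/4 = 3
  a_3 = (2 - 4)(3) / 3^2 = -6/9 = -2/3
  a_4 = (3 - 4)(-2/3) / 4^2 = (2/3)/16 = 1/24
Hence L_4(x) = x^4/24 - 2 x^3/3 + 3 x^2 - 4 x + 1.

L_4(x); series = x^4/24 - 2 x^3/3 + 3 x^2 - 4 x + 1


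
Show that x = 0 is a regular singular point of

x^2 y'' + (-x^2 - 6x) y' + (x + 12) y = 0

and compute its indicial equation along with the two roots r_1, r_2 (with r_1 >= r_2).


Divide by x^2 to reach normal form y'' + P_1(x) y' + P_2(x) y = 0 with P_1(x) = -1 - 6/x and P_2(x) = 1/x + 12/x^2.
x = 0 is a singular point because the y'-coefficient -1 - 6/x has a pole at x = 0 and the y-coefficient 1/x + 12/x^2 has a pole at x = 0.
It is a regular singular point because x P_1(x) = p(x) = -x - 6 and x^2 P_2(x) = q(x) = x + 12 are polynomials, hence analytic at x = 0.
p(0) = -6,  q(0) = 12.
Indicial equation: r(r-1) + p(0) r + q(0) = 0, i.e. r^2 + (p(0) - 1) r + q(0) = 0, i.e. r^2 - 7 r + 12 = 0.
Discriminant: (-7)^2 - 4(12) = 1, so r = (7 ± 1)/2.
Solving: r_1 = 4, r_2 = 3.

indicial: r^2 - 7 r + 12 = 0; roots r_1 = 4, r_2 = 3


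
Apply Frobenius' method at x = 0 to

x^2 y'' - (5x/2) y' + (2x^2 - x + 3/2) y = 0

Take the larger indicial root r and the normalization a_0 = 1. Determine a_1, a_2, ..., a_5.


Write in Frobenius form y'' + (p(x)/x) y' + (q(x)/x^2) y = 0:
  p(x) = -5/2,  q(x) = 2x^2 - x + 3/2.
Indicial equation: r(r-1) + (-5/2) r + (3/2) = 0 -> roots r_1 = 3, r_2 = 1/2.
Take r = r_1 = 3. Let y(x) = x^r sum_{n>=0} a_n x^n with a_0 = 1.
Substitute y = x^r sum a_n x^n and match x^{r+n}. The recurrence is
  D(n) a_n - 1 a_{n-1} + 2 a_{n-2} = 0,  where D(n) = (r+n)(r+n-1) + (-5/2)(r+n) + (3/2).
  a_n = [1 a_{n-1} - 2 a_{n-2}] / D(n).
Since the indicial polynomial factors as (r - r_1)(r - r_2), D(n) = (r_1 + n - r_1)(r_1 + n - r_2) = n(n + 5/2).
Evaluating step by step (a_0 = 1):
  n = 1: D(1) = 1(1 + 5/2) = 7/2; numerator = 1(1) = 1; a_1 = (1)/(7/2) = 2/7
  n = 2: D(2) = 2(2 + 5/2) = 9; numerator = 1(2/7) - 2(1) = -12/7; a_2 = (-12/7)/(9) = -4/21
  n = 3: D(3) = 3(3 + 5/2) = 33/2; numerator = 1(-4/21) - 2(2/7) = -16/21; a_3 = (-16/21)/(33/2) = -32/693
  n = 4: D(4) = 4(4 + 5/2) = 26; numerator = 1(-32/693) - 2(-4/21) = 232/693; a_4 = (232/693)/(26) = 116/9009
  n = 5: D(5) = 5(5 + 5/2) = 75/2; numerator = 1(116/9009) - 2(-32/693) = 316/3003; a_5 = (316/3003)/(75/2) = 632/225225

r = 3; a_0 = 1; a_1 = 2/7; a_2 = -4/21; a_3 = -32/693; a_4 = 116/9009; a_5 = 632/225225


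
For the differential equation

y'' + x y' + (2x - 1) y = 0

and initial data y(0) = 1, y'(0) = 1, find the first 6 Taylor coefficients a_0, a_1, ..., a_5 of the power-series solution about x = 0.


Ansatz: y(x) = sum_{n>=0} a_n x^n, so y'(x) = sum_{n>=1} n a_n x^(n-1) and y''(x) = sum_{n>=2} n(n-1) a_n x^(n-2).
Substitute into P(x) y'' + Q(x) y' + R(x) y = 0 with P(x) = 1, Q(x) = x, R(x) = 2x - 1, and match powers of x.
Initial conditions: a_0 = 1, a_1 = 1.
Setting the coefficient of each power of x to zero and solving order by order (substituting the coefficients already found):
  x^0: 2 a_2 - a_0 = 0  ->  2 a_2 = a_0 = 1  ->  a_2 = 1/2
  x^1: 6 a_3 + 2 a_0 = 0  ->  6 a_3 = -2 a_0 = -2  ->  a_3 = -1/3
  x^2: 12 a_4 + a_2 + 2 a_1 = 0  ->  12 a_4 = -a_2 - 2 a_1 = -5/2  ->  a_4 = -5/24
  x^3: 20 a_5 + 2 a_3 + 2 a_2 = 0  ->  20 a_5 = -2 a_3 - 2 a_2 = -1/3  ->  a_5 = -1/60
Truncated series: y(x) = 1 + x + (1/2) x^2 - (1/3) x^3 - (5/24) x^4 - (1/60) x^5 + O(x^6).

a_0 = 1; a_1 = 1; a_2 = 1/2; a_3 = -1/3; a_4 = -5/24; a_5 = -1/60


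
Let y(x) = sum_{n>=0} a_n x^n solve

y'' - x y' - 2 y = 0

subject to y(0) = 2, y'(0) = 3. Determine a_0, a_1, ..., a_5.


Ansatz: y(x) = sum_{n>=0} a_n x^n, so y'(x) = sum_{n>=1} n a_n x^(n-1) and y''(x) = sum_{n>=2} n(n-1) a_n x^(n-2).
Substitute into P(x) y'' + Q(x) y' + R(x) y = 0 with P(x) = 1, Q(x) = -x, R(x) = -2, and match powers of x.
Initial conditions: a_0 = 2, a_1 = 3.
Setting the coefficient of each power of x to zero and solving order by order (substituting the coefficients already found):
  x^0: 2 a_2 - 2 a_0 = 0  ->  2 a_2 = 2 a_0 = 4  ->  a_2 = 2
  x^1: 6 a_3 - 3 a_1 = 0  ->  6 a_3 = 3 a_1 = 9  ->  a_3 = 3/2
  x^2: 12 a_4 - 4 a_2 = 0  ->  12 a_4 = 4 a_2 = 8  ->  a_4 = 2/3
  x^3: 20 a_5 - 5 a_3 = 0  ->  20 a_5 = 5 a_3 = 15/2  ->  a_5 = 3/8
Truncated series: y(x) = 2 + 3 x + 2 x^2 + (3/2) x^3 + (2/3) x^4 + (3/8) x^5 + O(x^6).

a_0 = 2; a_1 = 3; a_2 = 2; a_3 = 3/2; a_4 = 2/3; a_5 = 3/8


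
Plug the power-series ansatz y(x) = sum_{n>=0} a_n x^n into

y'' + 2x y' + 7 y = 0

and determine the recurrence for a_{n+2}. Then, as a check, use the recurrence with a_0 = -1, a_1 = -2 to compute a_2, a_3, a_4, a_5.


Substitute y = sum_n a_n x^n.
y''(x) has coefficient (n+2)(n+1) a_{n+2} at x^n;
2 x y'(x) has coefficient 2 n a_n at x^n (shift);
7 y(x) has coefficient 7 a_n at x^n.
Matching x^n: (n+2)(n+1) a_{n+2} + (2n + 7) a_n = 0.
Thus a_{n+2} = (-2n - 7) / ((n+1)(n+2)) * a_n.

Check with a_0 = -1, a_1 = -2 (apply the recurrence for n = 0, 1, 2, 3): a_0 = -1, a_1 = -2, a_2 = 7/2, a_3 = 3, a_4 = -77/24, a_5 = -39/20.

a_(n+2) = (-2n - 7) / ((n+1)(n+2)) * a_n; check: a_0 = -1, a_1 = -2, a_2 = 7/2, a_3 = 3, a_4 = -77/24, a_5 = -39/20


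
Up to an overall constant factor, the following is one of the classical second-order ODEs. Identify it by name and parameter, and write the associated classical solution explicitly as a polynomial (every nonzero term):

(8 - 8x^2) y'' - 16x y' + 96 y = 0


All three coefficients share the factor 8; dividing through by 8 gives  (1 - x^2) y'' - 2x y' + 12 y = 0.
This matches the Legendre equation (1 - x^2) y'' - 2x y' + n(n+1) y = 0 (note the -2x y' term) with n(n+1) = 12, so n = 3; the polynomial solution is P_3(x).
With y = sum_k a_k x^k, matching x^k gives (k+2)(k+1) a_{k+2} = [k(k+1) - n(n+1)] a_k = (k - 3)(k + 4) a_k. The right side vanishes at k = 3, so the series with the parity of 3 terminates at degree 3.
Standard normalization (P_n(1) = 1): leading coefficient (2n)!/(2^n (n!)^2) = 720/(8*36) = 5/2, so a_3 = 5/2. Work downward with a_k = (k+1)(k+2) a_{k+2} / ((k - 3)(k + 4)):
  a_1 = (2)(3)(5/2) / ((1 - 3)(1 + 4)) = 15/(-10) = -3/2
Hence P_3(x) = 5 x^3/2 - 3 x/2.

P_3(x); series = 5 x^3/2 - 3 x/2


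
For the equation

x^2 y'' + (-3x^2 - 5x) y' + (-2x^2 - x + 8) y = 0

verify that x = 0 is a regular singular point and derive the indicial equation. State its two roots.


Divide by x^2 to reach normal form y'' + P_1(x) y' + P_2(x) y = 0 with P_1(x) = -3 - 5/x and P_2(x) = -2 - 1/x + 8/x^2.
x = 0 is a singular point because the y'-coefficient -3 - 5/x has a pole at x = 0 and the y-coefficient -2 - 1/x + 8/x^2 has a pole at x = 0.
It is a regular singular point because x P_1(x) = p(x) = -3x - 5 and x^2 P_2(x) = q(x) = -2x^2 - x + 8 are polynomials, hence analytic at x = 0.
p(0) = -5,  q(0) = 8.
Indicial equation: r(r-1) + p(0) r + q(0) = 0, i.e. r^2 + (p(0) - 1) r + q(0) = 0, i.e. r^2 - 6 r + 8 = 0.
Discriminant: (-6)^2 - 4(8) = 4, so r = (6 ± 2)/2.
Solving: r_1 = 4, r_2 = 2.

indicial: r^2 - 6 r + 8 = 0; roots r_1 = 4, r_2 = 2


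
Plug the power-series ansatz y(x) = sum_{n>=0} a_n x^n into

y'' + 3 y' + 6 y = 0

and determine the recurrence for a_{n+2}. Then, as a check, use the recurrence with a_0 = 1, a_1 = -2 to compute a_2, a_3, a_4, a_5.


Substitute y = sum_n a_n x^n.
y''(x) has coefficient (n+2)(n+1) a_{n+2} at x^n;
3 y'(x) has coefficient 3 (n+1) a_{n+1} at x^n;
6 y(x) has coefficient 6 a_n at x^n.
Matching x^n: (n+2)(n+1) a_{n+2} + 3 (n+1) a_{n+1} + 6 a_n = 0.
Thus a_{n+2} = [-3 (n+1) a_{n+1} - 6 a_n] / ((n+1)(n+2)).

Check with a_0 = 1, a_1 = -2 (apply the recurrence for n = 0, 1, 2, 3): a_0 = 1, a_1 = -2, a_2 = 0, a_3 = 2, a_4 = -3/2, a_5 = 3/10.

a_(n+2) = [-3 (n+1) a_(n+1) - 6 a_n] / ((n+1)(n+2)); check: a_0 = 1, a_1 = -2, a_2 = 0, a_3 = 2, a_4 = -3/2, a_5 = 3/10


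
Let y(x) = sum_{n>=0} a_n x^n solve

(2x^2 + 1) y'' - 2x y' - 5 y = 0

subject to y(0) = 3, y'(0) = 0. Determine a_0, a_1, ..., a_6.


Ansatz: y(x) = sum_{n>=0} a_n x^n, so y'(x) = sum_{n>=1} n a_n x^(n-1) and y''(x) = sum_{n>=2} n(n-1) a_n x^(n-2).
Substitute into P(x) y'' + Q(x) y' + R(x) y = 0 with P(x) = 2x^2 + 1, Q(x) = -2x, R(x) = -5, and match powers of x.
Initial conditions: a_0 = 3, a_1 = 0.
Setting the coefficient of each power of x to zero and solving order by order (substituting the coefficients already found):
  x^0: 2 a_2 - 5 a_0 = 0  ->  2 a_2 = 5 a_0 = 15  ->  a_2 = 15/2
  x^1: 6 a_3 - 7 a_1 = 0  ->  6 a_3 = 7 a_1 = 0  ->  a_3 = 0
  x^2: 12 a_4 - 5 a_2 = 0  ->  12 a_4 = 5 a_2 = 75/2  ->  a_4 = 25/8
  x^3: 20 a_5 + a_3 = 0  ->  20 a_5 = -a_3 = 0  ->  a_5 = 0
  x^4: 30 a_6 + 11 a_4 = 0  ->  30 a_6 = -11 a_4 = -275/8  ->  a_6 = -55/48
Truncated series: y(x) = 3 + (15/2) x^2 + (25/8) x^4 - (55/48) x^6 + O(x^7).

a_0 = 3; a_1 = 0; a_2 = 15/2; a_3 = 0; a_4 = 25/8; a_5 = 0; a_6 = -55/48


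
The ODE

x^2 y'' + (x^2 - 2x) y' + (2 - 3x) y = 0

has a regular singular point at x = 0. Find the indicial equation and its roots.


Divide by x^2 to reach normal form y'' + P_1(x) y' + P_2(x) y = 0 with P_1(x) = 1 - 2/x and P_2(x) = -3/x + 2/x^2.
x = 0 is a singular point because the y'-coefficient 1 - 2/x has a pole at x = 0 and the y-coefficient -3/x + 2/x^2 has a pole at x = 0.
It is a regular singular point because x P_1(x) = p(x) = x - 2 and x^2 P_2(x) = q(x) = 2 - 3x are polynomials, hence analytic at x = 0.
p(0) = -2,  q(0) = 2.
Indicial equation: r(r-1) + p(0) r + q(0) = 0, i.e. r^2 + (p(0) - 1) r + q(0) = 0, i.e. r^2 - 3 r + 2 = 0.
Discriminant: (-3)^2 - 4(2) = 1, so r = (3 ± 1)/2.
Solving: r_1 = 2, r_2 = 1.

indicial: r^2 - 3 r + 2 = 0; roots r_1 = 2, r_2 = 1


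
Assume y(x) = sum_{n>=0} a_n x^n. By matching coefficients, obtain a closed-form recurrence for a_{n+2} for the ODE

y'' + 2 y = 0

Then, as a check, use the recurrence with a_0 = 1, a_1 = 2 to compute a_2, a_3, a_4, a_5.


Substitute y = sum_n a_n x^n into y'' + (const) y = 0.
y''(x) = sum_{n>=0} (n+2)(n+1) a_{n+2} x^n.
The ODE becomes sum_n [(n+2)(n+1) a_{n+2} + 2 a_n] x^n = 0.
Setting each coefficient to zero gives the recurrence:
  (n+2)(n+1) a_{n+2} + 2 a_n = 0,
  a_{n+2} = -2 / ((n+1)(n+2)) a_n.

Check with a_0 = 1, a_1 = 2 (apply the recurrence for n = 0, 1, 2, 3): a_0 = 1, a_1 = 2, a_2 = -1, a_3 = -2/3, a_4 = 1/6, a_5 = 1/15.

a_{n+2} = -2/((n+1)(n+2)) * a_n; check: a_0 = 1, a_1 = 2, a_2 = -1, a_3 = -2/3, a_4 = 1/6, a_5 = 1/15


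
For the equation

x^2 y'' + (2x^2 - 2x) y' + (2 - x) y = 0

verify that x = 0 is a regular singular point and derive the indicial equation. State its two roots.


Divide by x^2 to reach normal form y'' + P_1(x) y' + P_2(x) y = 0 with P_1(x) = 2 - 2/x and P_2(x) = -1/x + 2/x^2.
x = 0 is a singular point because the y'-coefficient 2 - 2/x has a pole at x = 0 and the y-coefficient -1/x + 2/x^2 has a pole at x = 0.
It is a regular singular point because x P_1(x) = p(x) = 2x - 2 and x^2 P_2(x) = q(x) = 2 - x are polynomials, hence analytic at x = 0.
p(0) = -2,  q(0) = 2.
Indicial equation: r(r-1) + p(0) r + q(0) = 0, i.e. r^2 + (p(0) - 1) r + q(0) = 0, i.e. r^2 - 3 r + 2 = 0.
Discriminant: (-3)^2 - 4(2) = 1, so r = (3 ± 1)/2.
Solving: r_1 = 2, r_2 = 1.

indicial: r^2 - 3 r + 2 = 0; roots r_1 = 2, r_2 = 1


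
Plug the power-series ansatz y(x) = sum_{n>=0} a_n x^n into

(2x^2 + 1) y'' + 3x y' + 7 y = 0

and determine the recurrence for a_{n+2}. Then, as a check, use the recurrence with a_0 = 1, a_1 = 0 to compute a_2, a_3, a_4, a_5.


Substitute y = sum_n a_n x^n.
(1 + 2 x^2) y'' contributes (n+2)(n+1) a_{n+2} + 2 n(n-1) a_n at x^n.
3 x y'(x) contributes 3 n a_n at x^n.
7 y(x) contributes 7 a_n at x^n.
Matching x^n: (n+2)(n+1) a_{n+2} + (2 n(n-1) + 3 n + 7) a_n = 0.
Thus a_{n+2} = (-2 n(n-1) - 3 n - 7) / ((n+1)(n+2)) * a_n.

Check with a_0 = 1, a_1 = 0 (apply the recurrence for n = 0, 1, 2, 3): a_0 = 1, a_1 = 0, a_2 = -7/2, a_3 = 0, a_4 = 119/24, a_5 = 0.

a_(n+2) = (-2 n(n-1) - 3 n - 7) / ((n+1)(n+2)) * a_n; check: a_0 = 1, a_1 = 0, a_2 = -7/2, a_3 = 0, a_4 = 119/24, a_5 = 0


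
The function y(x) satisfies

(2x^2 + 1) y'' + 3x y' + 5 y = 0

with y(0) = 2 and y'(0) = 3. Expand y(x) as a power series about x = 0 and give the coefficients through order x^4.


Ansatz: y(x) = sum_{n>=0} a_n x^n, so y'(x) = sum_{n>=1} n a_n x^(n-1) and y''(x) = sum_{n>=2} n(n-1) a_n x^(n-2).
Substitute into P(x) y'' + Q(x) y' + R(x) y = 0 with P(x) = 2x^2 + 1, Q(x) = 3x, R(x) = 5, and match powers of x.
Initial conditions: a_0 = 2, a_1 = 3.
Setting the coefficient of each power of x to zero and solving order by order (substituting the coefficients already found):
  x^0: 2 a_2 + 5 a_0 = 0  ->  2 a_2 = -5 a_0 = -10  ->  a_2 = -5
  x^1: 6 a_3 + 8 a_1 = 0  ->  6 a_3 = -8 a_1 = -24  ->  a_3 = -4
  x^2: 12 a_4 + 15 a_2 = 0  ->  12 a_4 = -15 a_2 = 75  ->  a_4 = 25/4
Truncated series: y(x) = 2 + 3 x - 5 x^2 - 4 x^3 + (25/4) x^4 + O(x^5).

a_0 = 2; a_1 = 3; a_2 = -5; a_3 = -4; a_4 = 25/4


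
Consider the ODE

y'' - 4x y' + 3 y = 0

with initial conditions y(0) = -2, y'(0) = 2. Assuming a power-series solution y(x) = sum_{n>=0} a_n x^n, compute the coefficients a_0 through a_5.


Ansatz: y(x) = sum_{n>=0} a_n x^n, so y'(x) = sum_{n>=1} n a_n x^(n-1) and y''(x) = sum_{n>=2} n(n-1) a_n x^(n-2).
Substitute into P(x) y'' + Q(x) y' + R(x) y = 0 with P(x) = 1, Q(x) = -4x, R(x) = 3, and match powers of x.
Initial conditions: a_0 = -2, a_1 = 2.
Setting the coefficient of each power of x to zero and solving order by order (substituting the coefficients already found):
  x^0: 2 a_2 + 3 a_0 = 0  ->  2 a_2 = -3 a_0 = 6  ->  a_2 = 3
  x^1: 6 a_3 - a_1 = 0  ->  6 a_3 = a_1 = 2  ->  a_3 = 1/3
  x^2: 12 a_4 - 5 a_2 = 0  ->  12 a_4 = 5 a_2 = 15  ->  a_4 = 5/4
  x^3: 20 a_5 - 9 a_3 = 0  ->  20 a_5 = 9 a_3 = 3  ->  a_5 = 3/20
Truncated series: y(x) = -2 + 2 x + 3 x^2 + (1/3) x^3 + (5/4) x^4 + (3/20) x^5 + O(x^6).

a_0 = -2; a_1 = 2; a_2 = 3; a_3 = 1/3; a_4 = 5/4; a_5 = 3/20


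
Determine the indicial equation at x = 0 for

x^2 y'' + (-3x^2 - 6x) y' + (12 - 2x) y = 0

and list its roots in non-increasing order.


Divide by x^2 to reach normal form y'' + P_1(x) y' + P_2(x) y = 0 with P_1(x) = -3 - 6/x and P_2(x) = -2/x + 12/x^2.
x = 0 is a singular point because the y'-coefficient -3 - 6/x has a pole at x = 0 and the y-coefficient -2/x + 12/x^2 has a pole at x = 0.
It is a regular singular point because x P_1(x) = p(x) = -3x - 6 and x^2 P_2(x) = q(x) = 12 - 2x are polynomials, hence analytic at x = 0.
p(0) = -6,  q(0) = 12.
Indicial equation: r(r-1) + p(0) r + q(0) = 0, i.e. r^2 + (p(0) - 1) r + q(0) = 0, i.e. r^2 - 7 r + 12 = 0.
Discriminant: (-7)^2 - 4(12) = 1, so r = (7 ± 1)/2.
Solving: r_1 = 4, r_2 = 3.

indicial: r^2 - 7 r + 12 = 0; roots r_1 = 4, r_2 = 3


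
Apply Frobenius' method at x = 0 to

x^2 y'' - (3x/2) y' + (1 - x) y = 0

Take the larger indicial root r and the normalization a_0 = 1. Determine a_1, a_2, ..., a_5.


Write in Frobenius form y'' + (p(x)/x) y' + (q(x)/x^2) y = 0:
  p(x) = -3/2,  q(x) = 1 - x.
Indicial equation: r(r-1) + (-3/2) r + (1) = 0 -> roots r_1 = 2, r_2 = 1/2.
Take r = r_1 = 2. Let y(x) = x^r sum_{n>=0} a_n x^n with a_0 = 1.
Substitute y = x^r sum a_n x^n and match x^{r+n}. The recurrence is
  D(n) a_n - 1 a_{n-1} = 0,  where D(n) = (r+n)(r+n-1) + (-3/2)(r+n) + (1).
  a_n = 1 / D(n) * a_{n-1}.
Since the indicial polynomial factors as (r - r_1)(r - r_2), D(n) = (r_1 + n - r_1)(r_1 + n - r_2) = n(n + 3/2).
Evaluating step by step (a_0 = 1):
  n = 1: D(1) = 1(1 + 3/2) = 5/2; numerator = 1(1) = 1; a_1 = (1)/(5/2) = 2/5
  n = 2: D(2) = 2(2 + 3/2) = 7; numerator = 1(2/5) = 2/5; a_2 = (2/5)/(7) = 2/35
  n = 3: D(3) = 3(3 + 3/2) = 27/2; numerator = 1(2/35) = 2/35; a_3 = (2/35)/(27/2) = 4/945
  n = 4: D(4) = 4(4 + 3/2) = 22; numerator = 1(4/945) = 4/945; a_4 = (4/945)/(22) = 2/10395
  n = 5: D(5) = 5(5 + 3/2) = 65/2; numerator = 1(2/10395) = 2/10395; a_5 = (2/10395)/(65/2) = 4/675675

r = 2; a_0 = 1; a_1 = 2/5; a_2 = 2/35; a_3 = 4/945; a_4 = 2/10395; a_5 = 4/675675


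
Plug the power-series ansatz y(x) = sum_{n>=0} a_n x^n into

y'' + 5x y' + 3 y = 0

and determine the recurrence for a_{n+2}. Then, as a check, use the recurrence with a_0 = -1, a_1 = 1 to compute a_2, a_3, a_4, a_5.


Substitute y = sum_n a_n x^n.
y''(x) has coefficient (n+2)(n+1) a_{n+2} at x^n;
5 x y'(x) has coefficient 5 n a_n at x^n (shift);
3 y(x) has coefficient 3 a_n at x^n.
Matching x^n: (n+2)(n+1) a_{n+2} + (5n + 3) a_n = 0.
Thus a_{n+2} = (-5n - 3) / ((n+1)(n+2)) * a_n.

Check with a_0 = -1, a_1 = 1 (apply the recurrence for n = 0, 1, 2, 3): a_0 = -1, a_1 = 1, a_2 = 3/2, a_3 = -4/3, a_4 = -13/8, a_5 = 6/5.

a_(n+2) = (-5n - 3) / ((n+1)(n+2)) * a_n; check: a_0 = -1, a_1 = 1, a_2 = 3/2, a_3 = -4/3, a_4 = -13/8, a_5 = 6/5


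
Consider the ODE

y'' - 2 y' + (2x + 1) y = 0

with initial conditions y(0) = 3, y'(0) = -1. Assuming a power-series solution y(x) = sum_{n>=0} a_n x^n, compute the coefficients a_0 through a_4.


Ansatz: y(x) = sum_{n>=0} a_n x^n, so y'(x) = sum_{n>=1} n a_n x^(n-1) and y''(x) = sum_{n>=2} n(n-1) a_n x^(n-2).
Substitute into P(x) y'' + Q(x) y' + R(x) y = 0 with P(x) = 1, Q(x) = -2, R(x) = 2x + 1, and match powers of x.
Initial conditions: a_0 = 3, a_1 = -1.
Setting the coefficient of each power of x to zero and solving order by order (substituting the coefficients already found):
  x^0: 2 a_2 - 2 a_1 + a_0 = 0  ->  2 a_2 = 2 a_1 - a_0 = -5  ->  a_2 = -5/2
  x^1: 6 a_3 - 4 a_2 + a_1 + 2 a_0 = 0  ->  6 a_3 = 4 a_2 - a_1 - 2 a_0 = -15  ->  a_3 = -5/2
  x^2: 12 a_4 - 6 a_3 + a_2 + 2 a_1 = 0  ->  12 a_4 = 6 a_3 - a_2 - 2 a_1 = -21/2  ->  a_4 = -7/8
Truncated series: y(x) = 3 - x - (5/2) x^2 - (5/2) x^3 - (7/8) x^4 + O(x^5).

a_0 = 3; a_1 = -1; a_2 = -5/2; a_3 = -5/2; a_4 = -7/8


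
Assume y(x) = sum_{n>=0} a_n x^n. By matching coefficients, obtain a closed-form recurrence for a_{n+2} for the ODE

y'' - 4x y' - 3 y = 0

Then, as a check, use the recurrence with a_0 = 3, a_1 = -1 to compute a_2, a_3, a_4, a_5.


Substitute y = sum_n a_n x^n.
y''(x) has coefficient (n+2)(n+1) a_{n+2} at x^n;
-4 x y'(x) has coefficient -4 n a_n at x^n (shift);
-3 y(x) has coefficient -3 a_n at x^n.
Matching x^n: (n+2)(n+1) a_{n+2} + (-4n - 3) a_n = 0.
Thus a_{n+2} = (4n + 3) / ((n+1)(n+2)) * a_n.

Check with a_0 = 3, a_1 = -1 (apply the recurrence for n = 0, 1, 2, 3): a_0 = 3, a_1 = -1, a_2 = 9/2, a_3 = -7/6, a_4 = 33/8, a_5 = -7/8.

a_(n+2) = (4n + 3) / ((n+1)(n+2)) * a_n; check: a_0 = 3, a_1 = -1, a_2 = 9/2, a_3 = -7/6, a_4 = 33/8, a_5 = -7/8


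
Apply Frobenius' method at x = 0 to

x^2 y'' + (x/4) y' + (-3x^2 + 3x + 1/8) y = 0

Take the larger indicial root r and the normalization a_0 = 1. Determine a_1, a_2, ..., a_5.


Write in Frobenius form y'' + (p(x)/x) y' + (q(x)/x^2) y = 0:
  p(x) = 1/4,  q(x) = -3x^2 + 3x + 1/8.
Indicial equation: r(r-1) + (1/4) r + (1/8) = 0 -> roots r_1 = 1/2, r_2 = 1/4.
Take r = r_1 = 1/2. Let y(x) = x^r sum_{n>=0} a_n x^n with a_0 = 1.
Substitute y = x^r sum a_n x^n and match x^{r+n}. The recurrence is
  D(n) a_n + 3 a_{n-1} - 3 a_{n-2} = 0,  where D(n) = (r+n)(r+n-1) + (1/4)(r+n) + (1/8).
  a_n = [-3 a_{n-1} + 3 a_{n-2}] / D(n).
Since the indicial polynomial factors as (r - r_1)(r - r_2), D(n) = (r_1 + n - r_1)(r_1 + n - r_2) = n(n + 1/4).
Evaluating step by step (a_0 = 1):
  n = 1: D(1) = 1(1 + 1/4) = 5/4; numerator = -3(1) = -3; a_1 = (-3)/(5/4) = -12/5
  n = 2: D(2) = 2(2 + 1/4) = 9/2; numerator = -3(-12/5) + 3(1) = 51/5; a_2 = (51/5)/(9/2) = 34/15
  n = 3: D(3) = 3(3 + 1/4) = 39/4; numerator = -3(34/15) + 3(-12/5) = -14; a_3 = (-14)/(39/4) = -56/39
  n = 4: D(4) = 4(4 + 1/4) = 17; numerator = -3(-56/39) + 3(34/15) = 722/65; a_4 = (722/65)/(17) = 722/1105
  n = 5: D(5) = 5(5 + 1/4) = 105/4; numerator = -3(722/1105) + 3(-56/39) = -6926/1105; a_5 = (-6926/1105)/(105/4) = -27704/116025

r = 1/2; a_0 = 1; a_1 = -12/5; a_2 = 34/15; a_3 = -56/39; a_4 = 722/1105; a_5 = -27704/116025


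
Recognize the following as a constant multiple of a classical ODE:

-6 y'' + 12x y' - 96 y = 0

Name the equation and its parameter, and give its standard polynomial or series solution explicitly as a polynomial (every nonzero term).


All three coefficients share the factor -6; dividing through by -6 gives  y'' - 2x y' + 16 y = 0.
This matches the Hermite equation y'' - 2x y' + 2n y = 0 with 2n = 16, so n = 8; the polynomial solution is H_8(x).
With y = sum_k a_k x^k, matching x^k gives (k+2)(k+1) a_{k+2} = 2(k - n) a_k = 2(k - 8) a_k. The right side vanishes at k = 8, so the series with the parity of 8 terminates at degree 8.
Standard normalization: leading coefficient of H_n is 2^n, so a_8 = 2^8 = 256. Work downward with a_k = (k+1)(k+2) a_{k+2} / (2(k - n)):
  a_6 = (7)(8)(256) / (2(6 - 8)) = 14336/(-4) = -3584
  a_4 = (5)(6)(-3584) / (2(4 - 8)) = -107520/(-8) = 13440
  a_2 = (3)(4)(13440) / (2(2 - 8)) = 161280/(-12) = -13440
  a_0 = (1)(2)(-13440) / (2(0 - 8)) = -26880/(-16) = 1680
Hence H_8(x) = 256 x^8 - 3584 x^6 + 13440 x^4 - 13440 x^2 + 1680.

H_8(x); series = 256 x^8 - 3584 x^6 + 13440 x^4 - 13440 x^2 + 1680


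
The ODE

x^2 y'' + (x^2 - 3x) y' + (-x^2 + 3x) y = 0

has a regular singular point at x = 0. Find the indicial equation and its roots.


Divide by x^2 to reach normal form y'' + P_1(x) y' + P_2(x) y = 0 with P_1(x) = 1 - 3/x and P_2(x) = -1 + 3/x.
x = 0 is a singular point because the y'-coefficient 1 - 3/x has a pole at x = 0 and the y-coefficient -1 + 3/x has a pole at x = 0.
It is a regular singular point because x P_1(x) = p(x) = x - 3 and x^2 P_2(x) = q(x) = -x^2 + 3x are polynomials, hence analytic at x = 0.
p(0) = -3,  q(0) = 0.
Indicial equation: r(r-1) + p(0) r + q(0) = 0, i.e. r^2 + (p(0) - 1) r + q(0) = 0, i.e. r^2 - 4 r = 0.
Discriminant: (-4)^2 - 4(0) = 16, so r = (4 ± 4)/2.
Solving: r_1 = 4, r_2 = 0.

indicial: r^2 - 4 r = 0; roots r_1 = 4, r_2 = 0


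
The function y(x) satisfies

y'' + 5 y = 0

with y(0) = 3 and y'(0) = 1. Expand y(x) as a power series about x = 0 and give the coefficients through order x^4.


Ansatz: y(x) = sum_{n>=0} a_n x^n, so y'(x) = sum_{n>=1} n a_n x^(n-1) and y''(x) = sum_{n>=2} n(n-1) a_n x^(n-2).
Substitute into P(x) y'' + Q(x) y' + R(x) y = 0 with P(x) = 1, Q(x) = 0, R(x) = 5, and match powers of x.
Initial conditions: a_0 = 3, a_1 = 1.
Setting the coefficient of each power of x to zero and solving order by order (substituting the coefficients already found):
  x^0: 2 a_2 + 5 a_0 = 0  ->  2 a_2 = -5 a_0 = -15  ->  a_2 = -15/2
  x^1: 6 a_3 + 5 a_1 = 0  ->  6 a_3 = -5 a_1 = -5  ->  a_3 = -5/6
  x^2: 12 a_4 + 5 a_2 = 0  ->  12 a_4 = -5 a_2 = 75/2  ->  a_4 = 25/8
Truncated series: y(x) = 3 + x - (15/2) x^2 - (5/6) x^3 + (25/8) x^4 + O(x^5).

a_0 = 3; a_1 = 1; a_2 = -15/2; a_3 = -5/6; a_4 = 25/8


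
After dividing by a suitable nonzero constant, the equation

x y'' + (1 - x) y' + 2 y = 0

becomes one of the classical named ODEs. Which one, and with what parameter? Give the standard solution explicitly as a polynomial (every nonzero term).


The equation is already in a standard form:  x y'' + (1 - x) y' + 2 y = 0.
This matches the Laguerre equation x y'' + (1 - x) y' + n y = 0 with n = 2; the polynomial solution is L_2(x).
With y = sum_k a_k x^k, matching x^k gives (k+1)k a_{k+1} + (k+1) a_{k+1} - k a_k + n a_k = 0, i.e. (k+1)^2 a_{k+1} = (k - n) a_k = (k - 2) a_k. The right side vanishes at k = 2, so the series terminates at degree 2.
Standard normalization L_n(0) = 1 gives a_0 = 1. Work upward with a_{k+1} = (k - 2) a_k / (k+1)^2:
  a_1 = (0 - 2)(1) / 1^2 = -2/1 = -2
  a_2 = (1 - 2)(-2) / 2^2 = 2/4 = 1/2
Hence L_2(x) = x^2/2 - 2 x + 1.

L_2(x); series = x^2/2 - 2 x + 1
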